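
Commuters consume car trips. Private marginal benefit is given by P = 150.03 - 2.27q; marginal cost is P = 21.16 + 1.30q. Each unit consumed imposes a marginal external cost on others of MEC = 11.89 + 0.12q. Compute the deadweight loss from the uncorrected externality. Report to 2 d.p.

Market equilibrium (private): 21.16 + 1.30q = 150.03 - 2.27q → q_m = 36.0980.
Social marginal benefit = demand − MEC = 138.14 - 2.39q.
Set SMB = MC: 138.14 - 2.39q = 21.16 + 1.30q → q* = 31.7019.
Between q* and q_m the wedge MC − SMB runs linearly from 0 to MEC(q_m), so the loss is a triangle.
DWL = ½ × 4.3961 × 16.2218 = 35.6563.

DWL = 35.66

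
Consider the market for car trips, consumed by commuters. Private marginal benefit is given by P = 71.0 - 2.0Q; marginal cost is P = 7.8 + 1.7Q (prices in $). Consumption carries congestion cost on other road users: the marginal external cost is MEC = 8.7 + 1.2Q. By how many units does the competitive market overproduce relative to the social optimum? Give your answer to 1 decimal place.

6.0 units

Market equilibrium (private): 7.8 + 1.7Q = 71.0 - 2.0Q → Q_m = 17.0811.
Social marginal benefit = demand − MEC = 62.3 - 3.2Q.
Set SMB = MC: 62.3 - 3.2Q = 7.8 + 1.7Q → Q* = 11.1224.
Gap = |17.0811 − 11.1224| = 5.9587.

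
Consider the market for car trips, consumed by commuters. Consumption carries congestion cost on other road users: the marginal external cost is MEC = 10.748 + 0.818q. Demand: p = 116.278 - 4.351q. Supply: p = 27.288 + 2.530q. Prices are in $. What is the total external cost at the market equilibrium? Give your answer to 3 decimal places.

Market equilibrium (private): 27.288 + 2.530q = 116.278 - 4.351q → q_m = 12.9327.
Total external cost = ∫₀^{q_m} (10.748 + 0.818q) dq = 10.748×12.9327 + ½×0.818×12.9327² = 207.4078.

$207.408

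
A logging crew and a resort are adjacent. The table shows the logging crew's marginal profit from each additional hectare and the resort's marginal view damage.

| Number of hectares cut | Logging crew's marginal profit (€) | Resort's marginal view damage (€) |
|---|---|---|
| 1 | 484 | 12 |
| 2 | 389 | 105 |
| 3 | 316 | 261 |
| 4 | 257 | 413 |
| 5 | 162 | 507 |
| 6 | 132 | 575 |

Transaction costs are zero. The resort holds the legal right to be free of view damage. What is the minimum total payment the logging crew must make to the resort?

Efficient level: marginal profit ≥ marginal view damage through level 3, so k* = 3.
With the resort holding the right, the logging crew must at least compensate total damage at k*: 12 + 105 + 261 = 378.

€378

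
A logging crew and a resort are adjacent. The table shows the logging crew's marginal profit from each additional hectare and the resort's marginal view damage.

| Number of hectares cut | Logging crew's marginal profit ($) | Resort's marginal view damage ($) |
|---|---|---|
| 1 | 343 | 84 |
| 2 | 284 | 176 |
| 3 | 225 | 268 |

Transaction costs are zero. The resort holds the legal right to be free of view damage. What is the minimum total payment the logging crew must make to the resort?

Efficient level: marginal profit ≥ marginal view damage through level 2, so k* = 2.
With the resort holding the right, the logging crew must at least compensate total damage at k*: 84 + 176 = 260.

$260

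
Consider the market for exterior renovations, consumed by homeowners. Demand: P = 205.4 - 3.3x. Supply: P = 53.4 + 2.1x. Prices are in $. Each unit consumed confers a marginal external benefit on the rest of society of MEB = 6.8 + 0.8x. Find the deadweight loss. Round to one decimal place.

Market equilibrium (private): 53.4 + 2.1x = 205.4 - 3.3x → x_m = 28.1481.
Social marginal benefit = demand + MEB = 212.2 - 2.5x.
Set SMB = MC: 212.2 - 2.5x = 53.4 + 2.1x → x* = 34.5217.
The welfare-loss triangle has base |x_m − x*| and height MEB(x_m) (the vertical gap between SMB and MC is zero at x* and MEB at x_m).
DWL = ½ × 6.3736 × 29.3185 = 93.4322.

DWL = $93.4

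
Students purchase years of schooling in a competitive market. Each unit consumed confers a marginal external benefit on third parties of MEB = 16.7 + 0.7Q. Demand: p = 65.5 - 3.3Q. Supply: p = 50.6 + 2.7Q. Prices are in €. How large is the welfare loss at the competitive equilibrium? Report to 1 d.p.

Market equilibrium (private): 50.6 + 2.7Q = 65.5 - 3.3Q → Q_m = 2.4833.
Social marginal benefit = demand + MEB = 82.2 - 2.6Q.
Set SMB = MC: 82.2 - 2.6Q = 50.6 + 2.7Q → Q* = 5.9623.
Height of the DWL triangle at Q_m is SMB(Q_m) − MC(Q_m) = MEB(Q_m) = 18.4383.
DWL = ½ × 3.4790 × 18.4383 = 32.0734.

DWL = €32.1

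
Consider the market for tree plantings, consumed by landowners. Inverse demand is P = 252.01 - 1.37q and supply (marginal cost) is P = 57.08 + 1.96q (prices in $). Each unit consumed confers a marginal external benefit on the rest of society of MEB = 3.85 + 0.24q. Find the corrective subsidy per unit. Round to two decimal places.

Social marginal benefit = demand + MEB = 255.86 - 1.13q.
Set SMB = MC: 255.86 - 1.13q = 57.08 + 1.96q → q* = 64.3301.
The Pigouvian subsidy equals MEB at q*: 3.85 + 0.24×64.3301 = 19.2892.

subsidy = $19.29 per unit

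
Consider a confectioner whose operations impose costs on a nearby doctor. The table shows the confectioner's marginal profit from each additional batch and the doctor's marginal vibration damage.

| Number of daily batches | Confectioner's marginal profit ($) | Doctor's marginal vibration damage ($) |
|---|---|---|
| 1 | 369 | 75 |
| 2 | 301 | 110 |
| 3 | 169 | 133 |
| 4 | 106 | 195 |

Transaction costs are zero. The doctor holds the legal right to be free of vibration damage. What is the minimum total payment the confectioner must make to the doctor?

$318

Efficient level: marginal profit ≥ marginal vibration damage through level 3, so k* = 3.
With the doctor holding the right, the confectioner must at least compensate total damage at k*: 75 + 110 + 133 = 318.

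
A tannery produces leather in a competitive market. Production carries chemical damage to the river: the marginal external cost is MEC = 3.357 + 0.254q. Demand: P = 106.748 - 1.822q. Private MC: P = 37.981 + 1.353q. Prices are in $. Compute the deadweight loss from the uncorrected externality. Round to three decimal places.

DWL = $11.442

Market equilibrium (private): 37.981 + 1.353q = 106.748 - 1.822q → q_m = 21.6589.
Social marginal cost = private MC + MEC = 41.338 + 1.607q.
Set SMC = demand: 41.338 + 1.607q = 106.748 - 1.822q → q* = 19.0755.
Between q* and q_m the wedge SMC − demand runs linearly from 0 to MEC(q_m), so the loss is a triangle.
DWL = ½ × 2.5834 × 8.8584 = 11.4424.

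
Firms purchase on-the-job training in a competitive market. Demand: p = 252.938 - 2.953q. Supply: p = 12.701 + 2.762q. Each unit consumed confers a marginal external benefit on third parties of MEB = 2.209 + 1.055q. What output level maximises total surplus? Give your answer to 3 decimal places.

q* = 52.027

Social marginal benefit = demand + MEB = 255.147 - 1.898q.
Set SMB = MC: 255.147 - 1.898q = 12.701 + 2.762q → q* = 52.0270.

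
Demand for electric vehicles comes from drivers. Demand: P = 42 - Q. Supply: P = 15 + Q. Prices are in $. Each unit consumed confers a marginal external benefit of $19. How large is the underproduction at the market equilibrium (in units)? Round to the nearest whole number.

10 units

Market equilibrium (private): 15 + Q = 42 - Q → Q_m = 13.5000.
Social marginal benefit = demand + MEB = 61 - Q.
Set SMB = MC: 61 - Q = 15 + Q → Q* = 23.0000.
Gap = |13.5000 − 23.0000| = 9.5000.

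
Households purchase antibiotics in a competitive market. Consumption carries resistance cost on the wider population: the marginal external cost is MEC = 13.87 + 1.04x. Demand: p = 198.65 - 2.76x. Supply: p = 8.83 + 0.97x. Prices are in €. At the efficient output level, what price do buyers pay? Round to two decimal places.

Social marginal benefit = demand − MEC = 184.78 - 3.80x.
Set SMB = MC: 184.78 - 3.80x = 8.83 + 0.97x → x* = 36.8868.
Consumer price on the demand curve at x*: 198.65 − 2.76×36.8868 = 96.8424.

P = €96.84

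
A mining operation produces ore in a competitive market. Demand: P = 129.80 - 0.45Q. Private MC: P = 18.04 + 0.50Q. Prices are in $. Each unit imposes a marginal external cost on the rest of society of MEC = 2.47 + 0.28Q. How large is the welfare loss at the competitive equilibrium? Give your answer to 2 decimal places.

Market equilibrium (private): 18.04 + 0.50Q = 129.80 - 0.45Q → Q_m = 117.6421.
Social marginal cost = private MC + MEC = 20.51 + 0.78Q.
Set SMC = demand: 20.51 + 0.78Q = 129.80 - 0.45Q → Q* = 88.8537.
The loss is the area between SMC and demand from Q* to Q_m; with linear curves that's a triangle of height MEC(Q_m).
DWL = ½ × 28.7884 × 35.4098 = 509.6957.

DWL = $509.70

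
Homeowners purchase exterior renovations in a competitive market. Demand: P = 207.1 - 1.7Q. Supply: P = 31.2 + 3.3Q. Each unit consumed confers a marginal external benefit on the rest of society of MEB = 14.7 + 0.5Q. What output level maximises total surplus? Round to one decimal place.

Social marginal benefit = demand + MEB = 221.8 - 1.2Q.
Set SMB = MC: 221.8 - 1.2Q = 31.2 + 3.3Q → Q* = 42.3556.

Q* = 42.4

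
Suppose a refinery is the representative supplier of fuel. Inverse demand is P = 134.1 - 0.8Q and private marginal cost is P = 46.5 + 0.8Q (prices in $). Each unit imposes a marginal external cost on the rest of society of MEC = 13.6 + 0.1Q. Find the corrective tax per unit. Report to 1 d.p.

tax = $18.0 per unit

Social marginal cost = private MC + MEC = 60.1 + 0.9Q.
Set SMC = demand: 60.1 + 0.9Q = 134.1 - 0.8Q → Q* = 43.5294.
The Pigouvian tax equals MEC at Q*: 13.6 + 0.1×43.5294 = 17.9529.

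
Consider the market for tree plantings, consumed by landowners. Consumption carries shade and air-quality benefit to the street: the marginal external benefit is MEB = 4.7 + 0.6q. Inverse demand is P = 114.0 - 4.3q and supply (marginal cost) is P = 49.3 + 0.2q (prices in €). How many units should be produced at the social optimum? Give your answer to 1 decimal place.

Social marginal benefit = demand + MEB = 118.7 - 3.7q.
Set SMB = MC: 118.7 - 3.7q = 49.3 + 0.2q → q* = 17.7949.

q* = 17.8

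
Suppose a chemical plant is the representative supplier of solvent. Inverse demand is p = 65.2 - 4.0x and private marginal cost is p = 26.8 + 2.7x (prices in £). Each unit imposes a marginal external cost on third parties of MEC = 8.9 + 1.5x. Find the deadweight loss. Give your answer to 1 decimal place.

Market equilibrium (private): 26.8 + 2.7x = 65.2 - 4.0x → x_m = 5.7313.
Social marginal cost = private MC + MEC = 35.7 + 4.2x.
Set SMC = demand: 35.7 + 4.2x = 65.2 - 4.0x → x* = 3.5976.
Height of the DWL triangle at x_m is SMC(x_m) − demand(x_m) = MEC(x_m) = 17.4970.
DWL = ½ × 2.1337 × 17.4970 = 18.6667.

DWL = £18.7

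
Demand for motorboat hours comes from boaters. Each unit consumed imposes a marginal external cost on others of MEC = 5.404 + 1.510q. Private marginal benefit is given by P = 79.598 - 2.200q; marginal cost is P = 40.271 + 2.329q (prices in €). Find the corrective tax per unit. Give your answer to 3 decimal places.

Social marginal benefit = demand − MEC = 74.194 - 3.710q.
Set SMB = MC: 74.194 - 3.710q = 40.271 + 2.329q → q* = 5.6173.
The Pigouvian tax equals MEC at q*: 5.404 + 1.510×5.6173 = 13.8861.

tax = €13.886 per unit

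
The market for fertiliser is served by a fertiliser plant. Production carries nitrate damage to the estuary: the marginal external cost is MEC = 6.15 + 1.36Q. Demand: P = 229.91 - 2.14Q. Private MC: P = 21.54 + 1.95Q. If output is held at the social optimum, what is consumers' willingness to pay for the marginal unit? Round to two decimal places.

Social marginal cost = private MC + MEC = 27.69 + 3.31Q.
Set SMC = demand: 27.69 + 3.31Q = 229.91 - 2.14Q → Q* = 37.1046.
Consumer price on the demand curve at Q*: 229.91 − 2.14×37.1046 = 150.5062.

P = 150.51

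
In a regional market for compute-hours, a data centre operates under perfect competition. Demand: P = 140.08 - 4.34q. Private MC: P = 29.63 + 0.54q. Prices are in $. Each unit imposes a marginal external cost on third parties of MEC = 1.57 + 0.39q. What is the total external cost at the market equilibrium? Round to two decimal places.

$135.43

Market equilibrium (private): 29.63 + 0.54q = 140.08 - 4.34q → q_m = 22.6332.
Total external cost = ∫₀^{q_m} (1.57 + 0.39q) dq = 1.57×22.6332 + ½×0.39×22.6332² = 135.4252.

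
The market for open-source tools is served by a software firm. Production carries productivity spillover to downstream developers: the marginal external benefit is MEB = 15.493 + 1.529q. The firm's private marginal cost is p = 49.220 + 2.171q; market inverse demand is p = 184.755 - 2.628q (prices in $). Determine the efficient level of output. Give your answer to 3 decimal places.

q* = 46.186

Social marginal cost = private MC − MEB = 33.727 + 0.642q.
Set SMC = demand: 33.727 + 0.642q = 184.755 - 2.628q → q* = 46.1859.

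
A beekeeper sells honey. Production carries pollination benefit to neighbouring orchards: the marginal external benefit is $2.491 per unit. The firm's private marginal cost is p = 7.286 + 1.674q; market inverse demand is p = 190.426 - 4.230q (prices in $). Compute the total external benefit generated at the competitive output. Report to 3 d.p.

Market equilibrium (private): 7.286 + 1.674q = 190.426 - 4.230q → q_m = 31.0196.
Total external benefit = MEB × q_m = 2.491 × 31.0196 = 77.2698.

$77.270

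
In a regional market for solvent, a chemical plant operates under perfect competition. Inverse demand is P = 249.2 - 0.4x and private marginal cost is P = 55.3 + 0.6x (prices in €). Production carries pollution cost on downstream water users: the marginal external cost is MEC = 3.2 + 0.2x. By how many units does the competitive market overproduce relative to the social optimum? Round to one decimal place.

35.0 units

Market equilibrium (private): 55.3 + 0.6x = 249.2 - 0.4x → x_m = 193.9000.
Social marginal cost = private MC + MEC = 58.5 + 0.8x.
Set SMC = demand: 58.5 + 0.8x = 249.2 - 0.4x → x* = 158.9167.
Gap = |193.9000 − 158.9167| = 34.9833.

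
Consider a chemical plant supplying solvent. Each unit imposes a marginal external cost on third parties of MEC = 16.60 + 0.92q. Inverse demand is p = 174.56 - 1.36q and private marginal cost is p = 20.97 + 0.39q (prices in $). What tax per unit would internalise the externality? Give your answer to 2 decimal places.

Social marginal cost = private MC + MEC = 37.57 + 1.31q.
Set SMC = demand: 37.57 + 1.31q = 174.56 - 1.36q → q* = 51.3071.
The Pigouvian tax equals MEC at q*: 16.60 + 0.92×51.3071 = 63.8025.

tax = $63.80 per unit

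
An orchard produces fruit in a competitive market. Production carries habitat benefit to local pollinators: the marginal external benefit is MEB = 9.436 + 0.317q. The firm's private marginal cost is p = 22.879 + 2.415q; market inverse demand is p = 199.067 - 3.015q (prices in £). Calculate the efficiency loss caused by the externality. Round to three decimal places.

Market equilibrium (private): 22.879 + 2.415q = 199.067 - 3.015q → q_m = 32.4471.
Social marginal cost = private MC − MEB = 13.443 + 2.098q.
Set SMC = demand: 13.443 + 2.098q = 199.067 - 3.015q → q* = 36.3043.
Height of the DWL triangle at q_m is demand(q_m) − SMC(q_m) = MEB(q_m) = 19.7217.
DWL = ½ × 3.8572 × 19.7217 = 38.0353.

DWL = £38.035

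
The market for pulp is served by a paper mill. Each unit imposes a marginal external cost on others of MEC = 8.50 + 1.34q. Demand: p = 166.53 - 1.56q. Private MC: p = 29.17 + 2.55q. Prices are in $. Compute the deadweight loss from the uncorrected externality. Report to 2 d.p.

DWL = $260.48

Market equilibrium (private): 29.17 + 2.55q = 166.53 - 1.56q → q_m = 33.4209.
Social marginal cost = private MC + MEC = 37.67 + 3.89q.
Set SMC = demand: 37.67 + 3.89q = 166.53 - 1.56q → q* = 23.6440.
Height of the DWL triangle at q_m is SMC(q_m) − demand(q_m) = MEC(q_m) = 53.2840.
DWL = ½ × 9.7769 × 53.2840 = 260.4762.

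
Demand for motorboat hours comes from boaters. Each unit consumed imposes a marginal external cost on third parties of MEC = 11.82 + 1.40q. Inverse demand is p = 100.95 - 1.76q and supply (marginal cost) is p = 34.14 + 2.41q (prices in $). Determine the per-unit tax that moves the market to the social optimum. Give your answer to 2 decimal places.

tax = $25.64 per unit

Social marginal benefit = demand − MEC = 89.13 - 3.16q.
Set SMB = MC: 89.13 - 3.16q = 34.14 + 2.41q → q* = 9.8725.
The Pigouvian tax equals MEC at q*: 11.82 + 1.40×9.8725 = 25.6415.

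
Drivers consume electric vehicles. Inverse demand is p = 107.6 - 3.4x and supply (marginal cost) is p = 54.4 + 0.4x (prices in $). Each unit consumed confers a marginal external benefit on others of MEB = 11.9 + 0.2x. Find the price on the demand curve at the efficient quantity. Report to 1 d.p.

Social marginal benefit = demand + MEB = 119.5 - 3.2x.
Set SMB = MC: 119.5 - 3.2x = 54.4 + 0.4x → x* = 18.0833.
Consumer price on the demand curve at x*: 107.6 − 3.4×18.0833 = 46.1168.

P = $46.1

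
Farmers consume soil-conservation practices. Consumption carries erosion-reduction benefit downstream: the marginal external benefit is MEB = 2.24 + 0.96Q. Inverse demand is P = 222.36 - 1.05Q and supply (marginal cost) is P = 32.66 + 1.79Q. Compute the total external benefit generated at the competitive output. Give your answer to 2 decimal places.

2291.23

Market equilibrium (private): 32.66 + 1.79Q = 222.36 - 1.05Q → Q_m = 66.7958.
Total external benefit = ∫₀^{Q_m} (2.24 + 0.96Q) dQ = 2.24×66.7958 + ½×0.96×66.7958² = 2291.2285.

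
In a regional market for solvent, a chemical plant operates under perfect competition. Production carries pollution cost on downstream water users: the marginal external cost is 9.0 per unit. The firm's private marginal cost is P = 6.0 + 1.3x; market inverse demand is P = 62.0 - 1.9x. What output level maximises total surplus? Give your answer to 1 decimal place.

Social marginal cost = private MC + MEC = 15.0 + 1.3x.
Set SMC = demand: 15.0 + 1.3x = 62.0 - 1.9x → x* = 14.6875.

x* = 14.7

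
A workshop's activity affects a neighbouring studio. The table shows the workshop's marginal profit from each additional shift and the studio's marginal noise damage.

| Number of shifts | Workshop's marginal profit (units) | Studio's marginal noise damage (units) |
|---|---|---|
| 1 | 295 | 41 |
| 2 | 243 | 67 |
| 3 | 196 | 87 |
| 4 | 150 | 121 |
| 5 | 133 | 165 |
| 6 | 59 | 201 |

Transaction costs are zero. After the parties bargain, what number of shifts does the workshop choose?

Bargaining reaches the level where marginal profit last exceeds marginal noise damage.
That holds through level 4 (150 ≥ 121) but not at 5 (133 < 165).

4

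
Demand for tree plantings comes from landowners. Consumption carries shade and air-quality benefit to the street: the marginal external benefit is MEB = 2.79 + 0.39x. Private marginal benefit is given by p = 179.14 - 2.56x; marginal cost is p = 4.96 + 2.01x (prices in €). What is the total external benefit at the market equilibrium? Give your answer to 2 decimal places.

€389.61

Market equilibrium (private): 4.96 + 2.01x = 179.14 - 2.56x → x_m = 38.1138.
Total external benefit = ∫₀^{x_m} (2.79 + 0.39x) dx = 2.79×38.1138 + ½×0.39×38.1138² = 389.6065.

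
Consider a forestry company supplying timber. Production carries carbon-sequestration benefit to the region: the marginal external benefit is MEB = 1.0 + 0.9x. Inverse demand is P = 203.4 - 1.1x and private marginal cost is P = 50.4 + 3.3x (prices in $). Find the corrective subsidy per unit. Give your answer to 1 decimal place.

Social marginal cost = private MC − MEB = 49.4 + 2.4x.
Set SMC = demand: 49.4 + 2.4x = 203.4 - 1.1x → x* = 44.0000.
The Pigouvian subsidy equals MEB at x*: 1.0 + 0.9×44.0000 = 40.6000.

subsidy = $40.6 per unit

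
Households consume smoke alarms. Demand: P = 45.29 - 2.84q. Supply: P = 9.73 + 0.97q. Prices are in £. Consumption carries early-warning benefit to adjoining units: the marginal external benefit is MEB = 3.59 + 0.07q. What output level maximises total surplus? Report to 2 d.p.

q* = 10.47

Social marginal benefit = demand + MEB = 48.88 - 2.77q.
Set SMB = MC: 48.88 - 2.77q = 9.73 + 0.97q → q* = 10.4679.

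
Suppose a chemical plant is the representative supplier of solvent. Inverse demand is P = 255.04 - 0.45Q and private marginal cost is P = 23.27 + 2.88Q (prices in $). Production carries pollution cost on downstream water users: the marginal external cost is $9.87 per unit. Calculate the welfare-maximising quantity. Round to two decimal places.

Q* = 66.64

Social marginal cost = private MC + MEC = 33.14 + 2.88Q.
Set SMC = demand: 33.14 + 2.88Q = 255.04 - 0.45Q → Q* = 66.6366.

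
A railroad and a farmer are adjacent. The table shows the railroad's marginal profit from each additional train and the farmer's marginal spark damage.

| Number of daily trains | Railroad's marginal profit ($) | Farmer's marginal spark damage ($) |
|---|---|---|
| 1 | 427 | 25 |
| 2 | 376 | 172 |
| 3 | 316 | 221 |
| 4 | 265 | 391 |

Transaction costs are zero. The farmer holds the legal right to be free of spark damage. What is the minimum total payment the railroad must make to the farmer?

$418

Efficient level: marginal profit ≥ marginal spark damage through level 3, so k* = 3.
With the farmer holding the right, the railroad must at least compensate total damage at k*: 25 + 172 + 221 = 418.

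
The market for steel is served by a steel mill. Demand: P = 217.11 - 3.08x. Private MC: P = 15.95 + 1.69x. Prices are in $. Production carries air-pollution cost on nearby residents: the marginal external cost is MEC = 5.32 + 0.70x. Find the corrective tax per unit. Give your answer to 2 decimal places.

tax = $30.38 per unit

Social marginal cost = private MC + MEC = 21.27 + 2.39x.
Set SMC = demand: 21.27 + 2.39x = 217.11 - 3.08x → x* = 35.8026.
The Pigouvian tax equals MEC at x*: 5.32 + 0.70×35.8026 = 30.3818.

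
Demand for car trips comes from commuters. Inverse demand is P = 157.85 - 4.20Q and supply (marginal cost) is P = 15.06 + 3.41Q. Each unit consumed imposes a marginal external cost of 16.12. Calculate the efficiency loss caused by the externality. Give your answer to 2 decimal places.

Market equilibrium (private): 15.06 + 3.41Q = 157.85 - 4.20Q → Q_m = 18.7635.
Social marginal benefit = demand − MEC = 141.73 - 4.20Q.
Set SMB = MC: 141.73 - 4.20Q = 15.06 + 3.41Q → Q* = 16.6452.
Height of the DWL triangle at Q_m is MC(Q_m) − SMB(Q_m) = MEC(Q_m) = 16.1200.
DWL = ½ × 2.1183 × 16.1200 = 17.0735.

DWL = 17.07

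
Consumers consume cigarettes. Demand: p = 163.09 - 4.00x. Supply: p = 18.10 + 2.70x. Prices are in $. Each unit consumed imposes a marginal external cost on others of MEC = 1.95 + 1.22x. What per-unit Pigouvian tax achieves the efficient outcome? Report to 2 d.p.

tax = $23.98 per unit

Social marginal benefit = demand − MEC = 161.14 - 5.22x.
Set SMB = MC: 161.14 - 5.22x = 18.10 + 2.70x → x* = 18.0606.
The Pigouvian tax equals MEC at x*: 1.95 + 1.22×18.0606 = 23.9839.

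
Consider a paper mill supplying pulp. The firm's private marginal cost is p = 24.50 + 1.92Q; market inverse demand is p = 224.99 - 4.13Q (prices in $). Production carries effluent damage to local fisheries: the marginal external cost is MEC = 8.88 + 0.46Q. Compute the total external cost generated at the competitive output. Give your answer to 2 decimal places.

$546.85

Market equilibrium (private): 24.50 + 1.92Q = 224.99 - 4.13Q → Q_m = 33.1388.
Total external cost = ∫₀^{Q_m} (8.88 + 0.46Q) dQ = 8.88×33.1388 + ½×0.46×33.1388² = 546.8540.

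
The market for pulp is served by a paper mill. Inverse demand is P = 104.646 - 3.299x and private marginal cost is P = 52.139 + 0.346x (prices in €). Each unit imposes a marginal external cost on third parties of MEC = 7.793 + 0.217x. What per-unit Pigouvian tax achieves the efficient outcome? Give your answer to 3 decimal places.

Social marginal cost = private MC + MEC = 59.932 + 0.563x.
Set SMC = demand: 59.932 + 0.563x = 104.646 - 3.299x → x* = 11.5779.
The Pigouvian tax equals MEC at x*: 7.793 + 0.217×11.5779 = 10.3054.

tax = €10.305 per unit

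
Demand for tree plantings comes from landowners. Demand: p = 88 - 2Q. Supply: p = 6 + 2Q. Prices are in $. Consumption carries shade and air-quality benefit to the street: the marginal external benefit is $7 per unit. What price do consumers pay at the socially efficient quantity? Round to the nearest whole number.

P = $44

Social marginal benefit = demand + MEB = 95 - 2Q.
Set SMB = MC: 95 - 2Q = 6 + 2Q → Q* = 22.2500.
Consumer price on the demand curve at Q*: 88 − 2×22.2500 = 43.5000.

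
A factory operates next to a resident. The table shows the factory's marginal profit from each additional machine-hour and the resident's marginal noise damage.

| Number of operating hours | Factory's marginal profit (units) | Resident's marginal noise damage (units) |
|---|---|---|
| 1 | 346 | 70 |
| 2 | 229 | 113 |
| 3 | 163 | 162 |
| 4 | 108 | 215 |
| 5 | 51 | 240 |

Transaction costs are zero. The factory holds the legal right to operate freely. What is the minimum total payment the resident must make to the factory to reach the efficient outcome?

Left alone the factory would choose level 5 (marginal profit stays positive).
Efficient level: k* = 3 (marginal profit ≥ marginal noise damage through 3).
The resident must at least cover the factory's forgone profit from cutting 5→3: 108 + 51 = 159.

159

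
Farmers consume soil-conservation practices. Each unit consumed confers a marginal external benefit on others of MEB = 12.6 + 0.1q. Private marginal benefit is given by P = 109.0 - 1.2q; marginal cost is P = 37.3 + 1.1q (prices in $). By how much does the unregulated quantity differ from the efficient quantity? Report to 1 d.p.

Market equilibrium (private): 37.3 + 1.1q = 109.0 - 1.2q → q_m = 31.1739.
Social marginal benefit = demand + MEB = 121.6 - 1.1q.
Set SMB = MC: 121.6 - 1.1q = 37.3 + 1.1q → q* = 38.3182.
Gap = |31.1739 − 38.3182| = 7.1443.

7.1 units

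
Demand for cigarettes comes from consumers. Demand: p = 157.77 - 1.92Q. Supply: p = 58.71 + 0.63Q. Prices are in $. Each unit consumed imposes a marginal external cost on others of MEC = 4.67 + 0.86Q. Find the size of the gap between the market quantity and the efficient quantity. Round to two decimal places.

Market equilibrium (private): 58.71 + 0.63Q = 157.77 - 1.92Q → Q_m = 38.8471.
Social marginal benefit = demand − MEC = 153.10 - 2.78Q.
Set SMB = MC: 153.10 - 2.78Q = 58.71 + 0.63Q → Q* = 27.6804.
Gap = |38.8471 − 27.6804| = 11.1667.

11.17 units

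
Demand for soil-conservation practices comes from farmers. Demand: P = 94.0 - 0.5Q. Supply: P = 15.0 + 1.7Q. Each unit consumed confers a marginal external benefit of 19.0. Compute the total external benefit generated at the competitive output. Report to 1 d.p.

682.3

Market equilibrium (private): 15.0 + 1.7Q = 94.0 - 0.5Q → Q_m = 35.9091.
Total external benefit = MEB × Q_m = 19.0 × 35.9091 = 682.2729.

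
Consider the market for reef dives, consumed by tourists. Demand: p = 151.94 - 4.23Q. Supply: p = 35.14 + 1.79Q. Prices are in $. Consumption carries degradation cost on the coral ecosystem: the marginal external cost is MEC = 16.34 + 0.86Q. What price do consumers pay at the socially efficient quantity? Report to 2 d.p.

Social marginal benefit = demand − MEC = 135.60 - 5.09Q.
Set SMB = MC: 135.60 - 5.09Q = 35.14 + 1.79Q → Q* = 14.6017.
Consumer price on the demand curve at Q*: 151.94 − 4.23×14.6017 = 90.1748.

P = $90.17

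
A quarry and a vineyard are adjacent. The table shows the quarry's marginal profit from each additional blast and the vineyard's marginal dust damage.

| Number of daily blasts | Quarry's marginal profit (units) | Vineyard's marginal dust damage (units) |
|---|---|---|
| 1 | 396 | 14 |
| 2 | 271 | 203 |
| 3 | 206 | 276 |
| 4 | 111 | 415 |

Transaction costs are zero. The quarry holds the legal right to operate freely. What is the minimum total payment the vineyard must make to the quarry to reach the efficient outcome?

Left alone the quarry would choose level 4 (marginal profit stays positive).
Efficient level: k* = 2 (marginal profit ≥ marginal dust damage through 2).
The vineyard must at least cover the quarry's forgone profit from cutting 4→2: 206 + 111 = 317.

317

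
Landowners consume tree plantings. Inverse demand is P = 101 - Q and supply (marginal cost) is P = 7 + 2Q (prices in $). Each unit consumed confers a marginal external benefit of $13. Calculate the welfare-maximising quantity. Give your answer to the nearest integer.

Social marginal benefit = demand + MEB = 114 - Q.
Set SMB = MC: 114 - Q = 7 + 2Q → Q* = 35.6667.

Q* = 36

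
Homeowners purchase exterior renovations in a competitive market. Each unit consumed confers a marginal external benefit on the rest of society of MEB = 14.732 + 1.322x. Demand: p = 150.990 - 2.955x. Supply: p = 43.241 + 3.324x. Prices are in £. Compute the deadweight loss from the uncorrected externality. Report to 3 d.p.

Market equilibrium (private): 43.241 + 3.324x = 150.990 - 2.955x → x_m = 17.1602.
Social marginal benefit = demand + MEB = 165.722 - 1.633x.
Set SMB = MC: 165.722 - 1.633x = 43.241 + 3.324x → x* = 24.7087.
Between x* and x_m the wedge SMB − MC runs linearly from 0 to MEB(x_m), so the loss is a triangle.
DWL = ½ × 7.5485 × 37.4178 = 141.2241.

DWL = £141.224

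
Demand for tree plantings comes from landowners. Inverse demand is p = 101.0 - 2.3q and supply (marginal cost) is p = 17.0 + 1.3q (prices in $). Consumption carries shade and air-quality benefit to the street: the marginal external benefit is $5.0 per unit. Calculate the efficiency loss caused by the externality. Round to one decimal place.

Market equilibrium (private): 17.0 + 1.3q = 101.0 - 2.3q → q_m = 23.3333.
Social marginal benefit = demand + MEB = 106.0 - 2.3q.
Set SMB = MC: 106.0 - 2.3q = 17.0 + 1.3q → q* = 24.7222.
Height of the DWL triangle at q_m is SMB(q_m) − MC(q_m) = MEB(q_m) = 5.0000.
DWL = ½ × 1.3889 × 5.0000 = 3.4723.

DWL = $3.5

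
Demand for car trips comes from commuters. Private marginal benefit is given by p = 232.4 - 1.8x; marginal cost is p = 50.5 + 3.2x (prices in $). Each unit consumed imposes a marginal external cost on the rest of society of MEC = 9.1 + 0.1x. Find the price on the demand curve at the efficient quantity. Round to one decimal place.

P = $171.4

Social marginal benefit = demand − MEC = 223.3 - 1.9x.
Set SMB = MC: 223.3 - 1.9x = 50.5 + 3.2x → x* = 33.8824.
Consumer price on the demand curve at x*: 232.4 − 1.8×33.8824 = 171.4117.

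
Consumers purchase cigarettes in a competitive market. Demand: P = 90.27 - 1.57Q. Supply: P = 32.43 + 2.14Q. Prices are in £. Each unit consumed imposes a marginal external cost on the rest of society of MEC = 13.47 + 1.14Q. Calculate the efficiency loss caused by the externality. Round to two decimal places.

DWL = £100.63

Market equilibrium (private): 32.43 + 2.14Q = 90.27 - 1.57Q → Q_m = 15.5903.
Social marginal benefit = demand − MEC = 76.80 - 2.71Q.
Set SMB = MC: 76.80 - 2.71Q = 32.43 + 2.14Q → Q* = 9.1485.
The welfare-loss triangle has base |Q_m − Q*| and height MEC(Q_m) (the vertical gap between SMB and MC is zero at Q* and MEC at Q_m).
DWL = ½ × 6.4418 × 31.2429 = 100.6303.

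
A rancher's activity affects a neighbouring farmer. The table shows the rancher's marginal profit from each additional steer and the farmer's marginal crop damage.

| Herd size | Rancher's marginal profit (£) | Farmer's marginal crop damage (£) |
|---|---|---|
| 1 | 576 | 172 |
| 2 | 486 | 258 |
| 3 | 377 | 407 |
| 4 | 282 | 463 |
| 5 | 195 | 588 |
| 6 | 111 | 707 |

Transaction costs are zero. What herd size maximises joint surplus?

2

Bargaining reaches the level where marginal profit last exceeds marginal crop damage.
That holds through level 2 (486 ≥ 258) but not at 3 (377 < 407).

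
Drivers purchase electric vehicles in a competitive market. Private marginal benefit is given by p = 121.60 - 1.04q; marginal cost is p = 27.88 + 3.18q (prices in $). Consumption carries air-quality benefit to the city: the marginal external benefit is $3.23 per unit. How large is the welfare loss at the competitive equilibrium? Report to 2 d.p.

Market equilibrium (private): 27.88 + 3.18q = 121.60 - 1.04q → q_m = 22.2085.
Social marginal benefit = demand + MEB = 124.83 - 1.04q.
Set SMB = MC: 124.83 - 1.04q = 27.88 + 3.18q → q* = 22.9739.
Between q* and q_m the wedge SMB − MC runs linearly from 0 to MEB(q_m), so the loss is a triangle.
DWL = ½ × 0.7654 × 3.2300 = 1.2361.

DWL = $1.24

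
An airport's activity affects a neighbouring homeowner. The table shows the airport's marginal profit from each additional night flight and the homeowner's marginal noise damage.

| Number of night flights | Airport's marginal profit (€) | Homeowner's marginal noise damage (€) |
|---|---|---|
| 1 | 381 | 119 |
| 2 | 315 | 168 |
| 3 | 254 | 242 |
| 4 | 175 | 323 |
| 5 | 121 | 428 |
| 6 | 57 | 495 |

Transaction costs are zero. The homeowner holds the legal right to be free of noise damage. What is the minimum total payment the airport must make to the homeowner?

Efficient level: marginal profit ≥ marginal noise damage through level 3, so k* = 3.
With the homeowner holding the right, the airport must at least compensate total damage at k*: 119 + 168 + 242 = 529.

€529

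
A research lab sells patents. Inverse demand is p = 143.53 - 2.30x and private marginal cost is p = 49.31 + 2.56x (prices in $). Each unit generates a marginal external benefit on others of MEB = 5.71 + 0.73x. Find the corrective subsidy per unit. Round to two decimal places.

subsidy = $23.37 per unit

Social marginal cost = private MC − MEB = 43.60 + 1.83x.
Set SMC = demand: 43.60 + 1.83x = 143.53 - 2.30x → x* = 24.1961.
The Pigouvian subsidy equals MEB at x*: 5.71 + 0.73×24.1961 = 23.3732.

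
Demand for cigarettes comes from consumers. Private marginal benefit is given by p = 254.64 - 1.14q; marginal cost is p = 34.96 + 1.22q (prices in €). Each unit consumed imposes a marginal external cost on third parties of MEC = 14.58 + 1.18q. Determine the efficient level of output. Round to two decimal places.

q* = 57.94

Social marginal benefit = demand − MEC = 240.06 - 2.32q.
Set SMB = MC: 240.06 - 2.32q = 34.96 + 1.22q → q* = 57.9379.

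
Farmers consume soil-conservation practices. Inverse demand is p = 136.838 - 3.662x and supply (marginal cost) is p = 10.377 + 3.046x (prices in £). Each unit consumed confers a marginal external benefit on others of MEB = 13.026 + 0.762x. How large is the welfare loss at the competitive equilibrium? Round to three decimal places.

Market equilibrium (private): 10.377 + 3.046x = 136.838 - 3.662x → x_m = 18.8523.
Social marginal benefit = demand + MEB = 149.864 - 2.900x.
Set SMB = MC: 149.864 - 2.900x = 10.377 + 3.046x → x* = 23.4590.
Between x* and x_m the wedge SMB − MC runs linearly from 0 to MEB(x_m), so the loss is a triangle.
DWL = ½ × 4.6067 × 27.3914 = 63.0920.

DWL = £63.092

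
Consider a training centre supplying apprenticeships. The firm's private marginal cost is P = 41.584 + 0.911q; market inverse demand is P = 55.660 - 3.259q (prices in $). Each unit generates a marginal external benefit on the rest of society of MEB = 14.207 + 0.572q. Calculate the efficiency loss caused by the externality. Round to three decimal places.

DWL = $36.191

Market equilibrium (private): 41.584 + 0.911q = 55.660 - 3.259q → q_m = 3.3755.
Social marginal cost = private MC − MEB = 27.377 + 0.339q.
Set SMC = demand: 27.377 + 0.339q = 55.660 - 3.259q → q* = 7.8608.
Height of the DWL triangle at q_m is demand(q_m) − SMC(q_m) = MEB(q_m) = 16.1378.
DWL = ½ × 4.4853 × 16.1378 = 36.1914.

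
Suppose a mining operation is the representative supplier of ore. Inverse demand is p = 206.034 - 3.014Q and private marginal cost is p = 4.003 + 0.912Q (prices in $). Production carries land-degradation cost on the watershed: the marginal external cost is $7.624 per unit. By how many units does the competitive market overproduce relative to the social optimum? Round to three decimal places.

1.942 units

Market equilibrium (private): 4.003 + 0.912Q = 206.034 - 3.014Q → Q_m = 51.4598.
Social marginal cost = private MC + MEC = 11.627 + 0.912Q.
Set SMC = demand: 11.627 + 0.912Q = 206.034 - 3.014Q → Q* = 49.5178.
Gap = |51.4598 − 49.5178| = 1.9420.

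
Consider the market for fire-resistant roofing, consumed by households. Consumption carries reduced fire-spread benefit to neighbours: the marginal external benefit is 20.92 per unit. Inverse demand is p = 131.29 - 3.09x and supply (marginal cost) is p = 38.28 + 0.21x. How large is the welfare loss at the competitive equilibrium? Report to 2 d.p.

Market equilibrium (private): 38.28 + 0.21x = 131.29 - 3.09x → x_m = 28.1848.
Social marginal benefit = demand + MEB = 152.21 - 3.09x.
Set SMB = MC: 152.21 - 3.09x = 38.28 + 0.21x → x* = 34.5242.
The welfare-loss triangle has base |x_m − x*| and height MEB(x_m) (the vertical gap between SMB and MC is zero at x* and MEB at x_m).
DWL = ½ × 6.3394 × 20.9200 = 66.3101.

DWL = 66.31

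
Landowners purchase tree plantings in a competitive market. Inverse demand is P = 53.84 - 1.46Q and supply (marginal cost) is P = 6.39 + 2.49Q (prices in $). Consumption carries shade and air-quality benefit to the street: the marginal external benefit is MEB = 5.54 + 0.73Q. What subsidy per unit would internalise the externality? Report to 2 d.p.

Social marginal benefit = demand + MEB = 59.38 - 0.73Q.
Set SMB = MC: 59.38 - 0.73Q = 6.39 + 2.49Q → Q* = 16.4565.
The Pigouvian subsidy equals MEB at Q*: 5.54 + 0.73×16.4565 = 17.5532.

subsidy = $17.55 per unit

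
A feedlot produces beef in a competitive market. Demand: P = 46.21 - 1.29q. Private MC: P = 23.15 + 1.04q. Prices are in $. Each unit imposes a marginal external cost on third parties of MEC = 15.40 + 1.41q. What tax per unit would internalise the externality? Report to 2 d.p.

Social marginal cost = private MC + MEC = 38.55 + 2.45q.
Set SMC = demand: 38.55 + 2.45q = 46.21 - 1.29q → q* = 2.0481.
The Pigouvian tax equals MEC at q*: 15.40 + 1.41×2.0481 = 18.2878.

tax = $18.29 per unit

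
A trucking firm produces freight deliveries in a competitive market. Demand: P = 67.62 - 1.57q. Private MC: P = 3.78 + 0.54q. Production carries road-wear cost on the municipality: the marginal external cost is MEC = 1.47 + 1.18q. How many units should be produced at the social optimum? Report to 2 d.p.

q* = 18.96

Social marginal cost = private MC + MEC = 5.25 + 1.72q.
Set SMC = demand: 5.25 + 1.72q = 67.62 - 1.57q → q* = 18.9574.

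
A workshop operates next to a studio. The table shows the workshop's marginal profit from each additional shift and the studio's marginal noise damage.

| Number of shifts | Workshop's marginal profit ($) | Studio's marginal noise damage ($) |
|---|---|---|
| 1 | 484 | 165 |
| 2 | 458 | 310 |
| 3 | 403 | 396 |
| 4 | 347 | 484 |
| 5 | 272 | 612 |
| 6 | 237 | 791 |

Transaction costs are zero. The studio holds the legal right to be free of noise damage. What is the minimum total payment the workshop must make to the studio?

$871

Efficient level: marginal profit ≥ marginal noise damage through level 3, so k* = 3.
With the studio holding the right, the workshop must at least compensate total damage at k*: 165 + 310 + 396 = 871.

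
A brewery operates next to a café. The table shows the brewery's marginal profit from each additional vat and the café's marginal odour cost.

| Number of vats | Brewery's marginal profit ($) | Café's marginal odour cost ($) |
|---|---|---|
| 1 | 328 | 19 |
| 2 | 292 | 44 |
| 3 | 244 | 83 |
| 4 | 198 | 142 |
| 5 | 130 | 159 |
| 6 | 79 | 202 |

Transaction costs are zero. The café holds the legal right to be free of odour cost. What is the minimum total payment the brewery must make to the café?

$288

Efficient level: marginal profit ≥ marginal odour cost through level 4, so k* = 4.
With the café holding the right, the brewery must at least compensate total damage at k*: 19 + 44 + 83 + 142 = 288.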